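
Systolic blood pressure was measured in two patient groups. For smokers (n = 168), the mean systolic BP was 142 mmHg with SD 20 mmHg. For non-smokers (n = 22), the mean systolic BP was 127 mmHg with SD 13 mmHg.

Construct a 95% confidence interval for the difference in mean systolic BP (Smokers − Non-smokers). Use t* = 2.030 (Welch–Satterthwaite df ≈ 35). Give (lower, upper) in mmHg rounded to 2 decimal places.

(8.56, 21.44)

SE₁ = s₁/√n₁ = 20/√168 = 1.5430; SE₂ = 13/√22 = 2.7716.
Independent samples, unequal variances: SE_diff = √(SE₁² + SE₂²) = √(2.380849 + 7.68176656) = 3.1722.
t* = 2.030, so margin of error = 2.030 × 3.1722 = 6.4396.
Difference in means = 142 − 127 = 15.0000.
15.0000 ± 6.4396 → (8.56, 21.44).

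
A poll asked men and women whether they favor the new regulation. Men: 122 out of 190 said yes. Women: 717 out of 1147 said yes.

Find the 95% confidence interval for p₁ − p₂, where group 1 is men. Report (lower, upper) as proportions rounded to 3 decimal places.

(-0.057, 0.091)

First, p̂₁ = 122/190 = 0.6421; p̂₂ = 717/1147 = 0.6251.
The two standard errors are √(0.6421×0.3579/190) = 0.03478 and √(0.6251×0.3749/1147) = 0.01429.
Because the samples are independent, SE_diff = √(0.03478² + 0.01429²) = 0.03760.
Using z* = 1.960 for 95%, ME = 1.960 × 0.03760 = 0.07370.
p̂₁ − p̂₂ = 0.0170; interval 0.0170 ± 0.07370 gives (-0.057, 0.091).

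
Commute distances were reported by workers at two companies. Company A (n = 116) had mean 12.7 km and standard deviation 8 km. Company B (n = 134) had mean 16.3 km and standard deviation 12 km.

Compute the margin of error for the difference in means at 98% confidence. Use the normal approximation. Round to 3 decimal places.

2.966

Per-group SEs: s₁/√n₁ = 8/√116 = 0.7428, s₂/√n₂ = 12/√134 = 1.0366.
Unpooled SE of the difference: √(0.55175184 + 1.07453956) = 1.2753.
Margin of error = z* · SE = 2.326 × 1.2753 = 2.9663.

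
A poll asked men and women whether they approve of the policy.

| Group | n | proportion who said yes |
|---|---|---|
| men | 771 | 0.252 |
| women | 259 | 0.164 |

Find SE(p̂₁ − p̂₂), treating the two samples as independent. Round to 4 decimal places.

Each SE is √(p̂(1−p̂)/n): √(0.2520·0.7480/771) = 0.01564 and √(0.1640·0.8360/259) = 0.02301.
SE(p̂₁ − p̂₂) = √(SE₁² + SE₂²) = √(0.0002446096 + 0.0005294601) = 0.02782, since the two samples are independent.

0.0278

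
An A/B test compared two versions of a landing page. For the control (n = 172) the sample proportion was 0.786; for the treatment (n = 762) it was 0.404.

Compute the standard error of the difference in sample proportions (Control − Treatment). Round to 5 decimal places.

The two standard errors are √(0.7860×0.2140/172) = 0.03127 and √(0.4040×0.5960/762) = 0.01778.
Because the samples are independent, SE_diff = √(0.03127² + 0.01778²) = 0.03597.

0.03597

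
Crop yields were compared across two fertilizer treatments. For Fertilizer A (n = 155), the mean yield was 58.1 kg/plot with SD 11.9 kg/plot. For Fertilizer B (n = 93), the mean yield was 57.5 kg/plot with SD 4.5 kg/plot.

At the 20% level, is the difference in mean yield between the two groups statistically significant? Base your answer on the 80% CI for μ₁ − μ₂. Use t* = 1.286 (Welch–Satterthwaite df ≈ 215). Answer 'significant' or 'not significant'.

not significant

Standard errors of each mean: 11.9/√155 = 0.9558 and 4.5/√93 = 0.4666.
SE(x̄₁ − x̄₂) = √(0.9558² + 0.4666²) = 1.0636 for independent samples with unequal variances.
With t* = 1.286, the margin is 1.286 × 1.0636 = 1.3678.
x̄₁ − x̄₂ = 58.1 − 57.5 = 0.6000; the interval is 0.6000 ± 1.3678 = (-0.7678, 1.9678).
The interval (-0.7678, 1.9678) contains 0, so the difference is not significant.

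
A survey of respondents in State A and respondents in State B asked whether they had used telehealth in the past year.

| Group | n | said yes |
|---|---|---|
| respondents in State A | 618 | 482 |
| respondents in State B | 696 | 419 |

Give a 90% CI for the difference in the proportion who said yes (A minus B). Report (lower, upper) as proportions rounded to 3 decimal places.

Sample proportions: 482/618 = 0.7799, 419/696 = 0.6020.
Each SE is √(p̂(1−p̂)/n): √(0.7799·0.2201/618) = 0.01667 and √(0.6020·0.3980/696) = 0.01855.
SE(p̂₁ − p̂₂) = √(SE₁² + SE₂²) = √(0.0002778889 + 0.0003441025) = 0.02494, since the two samples are independent.
At 90% confidence z* = 1.645; margin = 1.645 × 0.02494 = 0.04103.
The difference is 0.7799 − 0.6020 = 0.1779, so the interval is 0.1779 ± 0.04103 = (0.137, 0.219).

(0.137, 0.219)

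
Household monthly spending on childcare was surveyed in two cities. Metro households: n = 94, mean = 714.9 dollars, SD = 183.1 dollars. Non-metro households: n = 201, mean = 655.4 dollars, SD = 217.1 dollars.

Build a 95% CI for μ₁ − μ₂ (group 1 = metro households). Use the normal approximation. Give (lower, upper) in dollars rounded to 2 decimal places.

(11.85, 107.15)

SE₁ = s₁/√n₁ = 183.1/√94 = 18.8853; SE₂ = 217.1/√201 = 15.3131.
Independent samples, unequal variances: SE_diff = √(SE₁² + SE₂²) = √(356.65455609 + 234.49103161) = 24.3135.
z* = 1.960, so margin of error = 1.960 × 24.3135 = 47.6545.
Difference in means = 714.9 − 655.4 = 59.5000.
59.5000 ± 47.6545 → (11.85, 107.15).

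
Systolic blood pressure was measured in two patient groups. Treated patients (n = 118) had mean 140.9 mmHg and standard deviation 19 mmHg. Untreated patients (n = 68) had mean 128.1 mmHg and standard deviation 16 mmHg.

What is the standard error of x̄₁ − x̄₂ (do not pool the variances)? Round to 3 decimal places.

2.612

SE₁ = s₁/√n₁ = 19/√118 = 1.7491; SE₂ = 16/√68 = 1.9403.
Independent samples, unequal variances: SE_diff = √(SE₁² + SE₂²) = √(3.05935081 + 3.76476409) = 2.6123.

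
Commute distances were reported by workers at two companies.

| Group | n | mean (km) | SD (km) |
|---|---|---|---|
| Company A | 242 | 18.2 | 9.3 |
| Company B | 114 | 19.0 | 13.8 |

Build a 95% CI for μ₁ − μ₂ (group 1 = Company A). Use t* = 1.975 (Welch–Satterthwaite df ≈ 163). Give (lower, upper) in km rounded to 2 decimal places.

(-3.61, 2.01)

SE₁ = s₁/√n₁ = 9.3/√242 = 0.5978; SE₂ = 13.8/√114 = 1.2925.
Independent samples, unequal variances: SE_diff = √(SE₁² + SE₂²) = √(0.35736484 + 1.67055625) = 1.4241.
t* = 1.975, so margin of error = 1.975 × 1.4241 = 2.8126.
Difference in means = 18.2 − 19.0 = -0.8000.
-0.8000 ± 2.8126 → (-3.61, 2.01).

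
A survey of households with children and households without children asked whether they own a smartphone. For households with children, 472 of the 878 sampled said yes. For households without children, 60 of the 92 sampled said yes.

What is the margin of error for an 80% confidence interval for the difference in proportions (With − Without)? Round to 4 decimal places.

0.0672

Sample proportions: 472/878 = 0.5376, 60/92 = 0.6522.
Each SE is √(p̂(1−p̂)/n): √(0.5376·0.4624/878) = 0.01683 and √(0.6522·0.3478/92) = 0.04965.
SE(p̂₁ − p̂₂) = √(SE₁² + SE₂²) = √(0.0002832489 + 0.0024651225) = 0.05242, since the two samples are independent.
At 80% confidence z* = 1.282; margin = 1.282 × 0.05242 = 0.06720.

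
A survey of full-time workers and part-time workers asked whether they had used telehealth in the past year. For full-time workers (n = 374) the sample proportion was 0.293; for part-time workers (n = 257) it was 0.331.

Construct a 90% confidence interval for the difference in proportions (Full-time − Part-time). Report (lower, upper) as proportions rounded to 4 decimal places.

SE₁ = √(p̂₁(1−p̂₁)/n₁) = √(0.2930·0.7070/374) = 0.02353; SE₂ = √(0.3310·0.6690/257) = 0.02935.
Independent samples: SE of the difference = √(SE₁² + SE₂²) = √(0.0005536609 + 0.0008614225) = 0.03762.
z* for 90% confidence is 1.645, so the margin of error is 1.645 × 0.03762 = 0.06188.
Point estimate p̂₁ − p̂₂ = 0.2930 − 0.3310 = -0.0380.
-0.0380 ± 0.06188 → (-0.0999, 0.0239).

(-0.0999, 0.0239)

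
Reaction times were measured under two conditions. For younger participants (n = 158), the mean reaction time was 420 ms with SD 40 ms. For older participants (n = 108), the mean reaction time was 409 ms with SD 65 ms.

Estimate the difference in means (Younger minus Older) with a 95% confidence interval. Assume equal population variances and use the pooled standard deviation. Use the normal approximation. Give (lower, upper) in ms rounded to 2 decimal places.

s_p = √[((n₁−1)s₁² + (n₂−1)s₂²)/(n₁+n₂−2)] = √[(157·40² + 107·65²)/264] = 51.6132.
SE = 51.6132·√(1/158 + 1/108) = 6.4441.
With z* = 1.960, margin = 1.960 × 6.4441 = 12.6304.
x̄₁ − x̄₂ = 420 − 409 = 11.0000; interval 11.0000 ± 12.6304 = (-1.63, 23.63).

(-1.63, 23.63)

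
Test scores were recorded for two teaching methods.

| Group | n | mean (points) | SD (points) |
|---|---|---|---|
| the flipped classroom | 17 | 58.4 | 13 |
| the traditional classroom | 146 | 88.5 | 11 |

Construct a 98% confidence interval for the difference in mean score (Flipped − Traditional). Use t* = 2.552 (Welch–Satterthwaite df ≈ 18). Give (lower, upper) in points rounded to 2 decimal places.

SE₁ = s₁/√n₁ = 13/√17 = 3.1530; SE₂ = 11/√146 = 0.9104.
Independent samples, unequal variances: SE_diff = √(SE₁² + SE₂²) = √(9.941409 + 0.82882816) = 3.2818.
t* = 2.552, so margin of error = 2.552 × 3.2818 = 8.3752.
Difference in means = 58.4 − 88.5 = -30.1000.
-30.1000 ± 8.3752 → (-38.48, -21.72).

(-38.48, -21.72)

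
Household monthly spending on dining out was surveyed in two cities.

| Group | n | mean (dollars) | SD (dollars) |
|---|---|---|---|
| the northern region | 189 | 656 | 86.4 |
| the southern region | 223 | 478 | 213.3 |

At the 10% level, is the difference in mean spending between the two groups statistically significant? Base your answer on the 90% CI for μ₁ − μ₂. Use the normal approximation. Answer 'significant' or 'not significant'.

Per-group SEs: s₁/√n₁ = 86.4/√189 = 6.2847, s₂/√n₂ = 213.3/√223 = 14.2836.
Unpooled SE of the difference: √(39.49745409 + 204.02122896) = 15.6051.
Margin of error = z* · SE = 1.645 × 15.6051 = 25.6704.
x̄₁ − x̄₂ = 656 − 478 = 178.0000.
CI: 178.0000 ± 25.6704 = (152.3296, 203.6704).
The interval (152.3296, 203.6704) does not contain 0, so the difference is significant.

significant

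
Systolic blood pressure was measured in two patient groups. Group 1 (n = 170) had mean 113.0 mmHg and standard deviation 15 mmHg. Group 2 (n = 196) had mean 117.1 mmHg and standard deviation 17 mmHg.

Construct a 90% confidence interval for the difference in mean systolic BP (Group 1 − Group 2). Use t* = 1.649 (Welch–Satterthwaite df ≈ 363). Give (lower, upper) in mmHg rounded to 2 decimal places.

SE₁ = s₁/√n₁ = 15/√170 = 1.1504; SE₂ = 17/√196 = 1.2143.
Independent samples, unequal variances: SE_diff = √(SE₁² + SE₂²) = √(1.32342016 + 1.47452449) = 1.6727.
t* = 1.649, so margin of error = 1.649 × 1.6727 = 2.7583.
Difference in means = 113.0 − 117.1 = -4.1000.
-4.1000 ± 2.7583 → (-6.86, -1.34).

(-6.86, -1.34)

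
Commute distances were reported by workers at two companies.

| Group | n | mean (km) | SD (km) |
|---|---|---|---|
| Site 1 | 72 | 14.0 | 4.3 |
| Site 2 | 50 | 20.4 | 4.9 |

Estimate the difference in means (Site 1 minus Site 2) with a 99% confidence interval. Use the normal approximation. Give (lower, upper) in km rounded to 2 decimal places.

Standard errors of each mean: 4.3/√72 = 0.5068 and 4.9/√50 = 0.6930.
SE(x̄₁ − x̄₂) = √(0.5068² + 0.6930²) = 0.8585 for independent samples with unequal variances.
With z* = 2.576, the margin is 2.576 × 0.8585 = 2.2115.
x̄₁ − x̄₂ = 14.0 − 20.4 = -6.4000; the interval is -6.4000 ± 2.2115 = (-8.61, -4.19).

(-8.61, -4.19)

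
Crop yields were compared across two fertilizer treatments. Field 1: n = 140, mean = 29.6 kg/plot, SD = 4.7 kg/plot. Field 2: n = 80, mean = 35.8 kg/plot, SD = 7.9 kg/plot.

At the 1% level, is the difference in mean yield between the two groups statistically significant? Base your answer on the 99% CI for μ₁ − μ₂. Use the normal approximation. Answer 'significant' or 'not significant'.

significant

SE₁ = s₁/√n₁ = 4.7/√140 = 0.3972; SE₂ = 7.9/√80 = 0.8832.
Independent samples, unequal variances: SE_diff = √(SE₁² + SE₂²) = √(0.15776784 + 0.78004224) = 0.9684.
z* = 2.576, so margin of error = 2.576 × 0.9684 = 2.4946.
Difference in means = 29.6 − 35.8 = -6.2000.
-6.2000 ± 2.4946 → (-8.6946, -3.7054).
The interval (-8.6946, -3.7054) does not contain 0, so the difference is significant.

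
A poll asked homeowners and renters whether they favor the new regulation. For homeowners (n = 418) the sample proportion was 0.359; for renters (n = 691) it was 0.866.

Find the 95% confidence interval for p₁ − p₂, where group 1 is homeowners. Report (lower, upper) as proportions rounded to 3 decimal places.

The two standard errors are √(0.3590×0.6410/418) = 0.02346 and √(0.8660×0.1340/691) = 0.01296.
Because the samples are independent, SE_diff = √(0.02346² + 0.01296²) = 0.02680.
Using z* = 1.960 for 95%, ME = 1.960 × 0.02680 = 0.05253.
p̂₁ − p̂₂ = -0.5070; interval -0.5070 ± 0.05253 gives (-0.560, -0.454).

(-0.560, -0.454)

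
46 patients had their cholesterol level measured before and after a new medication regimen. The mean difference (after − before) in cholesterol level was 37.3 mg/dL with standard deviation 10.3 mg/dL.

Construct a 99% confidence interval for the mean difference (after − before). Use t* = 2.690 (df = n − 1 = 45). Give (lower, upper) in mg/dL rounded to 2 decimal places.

(33.21, 41.39)

This is a matched-pairs design, so SE = s_d/√n = 10.3/√46 = 1.5187.
Margin = 2.690 × 1.5187 = 4.0853; the interval is 37.3 ± 4.0853 = (33.21, 41.39).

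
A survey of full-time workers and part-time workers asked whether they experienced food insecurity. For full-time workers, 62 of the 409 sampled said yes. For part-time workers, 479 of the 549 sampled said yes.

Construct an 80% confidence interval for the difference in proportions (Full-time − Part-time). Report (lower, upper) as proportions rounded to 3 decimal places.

p̂₁ = 62/409 = 0.1516 and p̂₂ = 479/549 = 0.8725.
SE₁ = √(p̂₁(1−p̂₁)/n₁) = √(0.1516·0.8484/409) = 0.01773; SE₂ = √(0.8725·0.1275/549) = 0.01423.
Independent samples: SE of the difference = √(SE₁² + SE₂²) = √(0.0003143529 + 0.0002024929) = 0.02273.
z* for 80% confidence is 1.282, so the margin of error is 1.282 × 0.02273 = 0.02914.
Point estimate p̂₁ − p̂₂ = 0.1516 − 0.8725 = -0.7209.
-0.7209 ± 0.02914 → (-0.750, -0.692).

(-0.750, -0.692)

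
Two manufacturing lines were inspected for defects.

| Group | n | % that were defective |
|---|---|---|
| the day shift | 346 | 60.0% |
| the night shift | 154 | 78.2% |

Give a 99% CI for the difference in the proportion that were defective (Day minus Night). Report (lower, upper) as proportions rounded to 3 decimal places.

Each SE is √(p̂(1−p̂)/n): √(0.6000·0.4000/346) = 0.02634 and √(0.7820·0.2180/154) = 0.03327.
SE(p̂₁ − p̂₂) = √(SE₁² + SE₂²) = √(0.0006937956 + 0.0011068929) = 0.04243, since the two samples are independent.
At 99% confidence z* = 2.576; margin = 2.576 × 0.04243 = 0.10930.
The difference is 0.6000 − 0.7820 = -0.1820, so the interval is -0.1820 ± 0.10930 = (-0.291, -0.073).

(-0.291, -0.073)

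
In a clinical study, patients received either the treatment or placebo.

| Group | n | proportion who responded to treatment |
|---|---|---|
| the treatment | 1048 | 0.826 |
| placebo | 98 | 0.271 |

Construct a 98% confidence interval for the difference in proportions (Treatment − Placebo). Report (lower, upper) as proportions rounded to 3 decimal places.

Each SE is √(p̂(1−p̂)/n): √(0.8260·0.1740/1048) = 0.01171 and √(0.2710·0.7290/98) = 0.04490.
SE(p̂₁ − p̂₂) = √(SE₁² + SE₂²) = √(0.0001371241 + 0.00201601) = 0.04640, since the two samples are independent.
At 98% confidence z* = 2.326; margin = 2.326 × 0.04640 = 0.10793.
The difference is 0.8260 − 0.2710 = 0.5550, so the interval is 0.5550 ± 0.10793 = (0.447, 0.663).

(0.447, 0.663)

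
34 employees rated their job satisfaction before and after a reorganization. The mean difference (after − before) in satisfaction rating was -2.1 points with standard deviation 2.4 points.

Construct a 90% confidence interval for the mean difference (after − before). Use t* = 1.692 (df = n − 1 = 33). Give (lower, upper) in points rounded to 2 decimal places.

(-2.80, -1.40)

This is a matched-pairs design, so SE = s_d/√n = 2.4/√34 = 0.4116.
Margin = 1.692 × 0.4116 = 0.6964; the interval is -2.1 ± 0.6964 = (-2.80, -1.40).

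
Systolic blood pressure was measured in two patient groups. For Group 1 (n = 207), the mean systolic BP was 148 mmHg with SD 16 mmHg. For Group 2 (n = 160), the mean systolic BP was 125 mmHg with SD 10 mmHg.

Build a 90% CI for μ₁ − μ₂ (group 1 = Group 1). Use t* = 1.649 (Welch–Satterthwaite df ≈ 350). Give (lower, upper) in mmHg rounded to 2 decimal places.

Standard errors of each mean: 16/√207 = 1.1121 and 10/√160 = 0.7906.
SE(x̄₁ − x̄₂) = √(1.1121² + 0.7906²) = 1.3645 for independent samples with unequal variances.
With t* = 1.649, the margin is 1.649 × 1.3645 = 2.2501.
x̄₁ − x̄₂ = 148 − 125 = 23.0000; the interval is 23.0000 ± 2.2501 = (20.75, 25.25).

(20.75, 25.25)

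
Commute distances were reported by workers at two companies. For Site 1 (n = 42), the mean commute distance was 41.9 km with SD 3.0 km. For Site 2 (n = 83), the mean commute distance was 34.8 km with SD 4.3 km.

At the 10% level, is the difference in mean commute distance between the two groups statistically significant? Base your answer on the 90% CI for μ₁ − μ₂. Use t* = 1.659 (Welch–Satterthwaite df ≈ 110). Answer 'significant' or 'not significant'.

significant

Standard errors of each mean: 3.0/√42 = 0.4629 and 4.3/√83 = 0.4720.
SE(x̄₁ − x̄₂) = √(0.4629² + 0.4720²) = 0.6611 for independent samples with unequal variances.
With t* = 1.659, the margin is 1.659 × 0.6611 = 1.0968.
x̄₁ − x̄₂ = 41.9 − 34.8 = 7.1000; the interval is 7.1000 ± 1.0968 = (6.0032, 8.1968).
The interval (6.0032, 8.1968) does not contain 0, so the difference is significant.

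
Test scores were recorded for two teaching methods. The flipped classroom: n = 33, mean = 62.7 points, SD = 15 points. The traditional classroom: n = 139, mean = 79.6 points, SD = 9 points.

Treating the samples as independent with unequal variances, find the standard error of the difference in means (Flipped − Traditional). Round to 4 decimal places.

2.7205

Per-group SEs: s₁/√n₁ = 15/√33 = 2.6112, s₂/√n₂ = 9/√139 = 0.7634.
Unpooled SE of the difference: √(6.81836544 + 0.58277956) = 2.7205.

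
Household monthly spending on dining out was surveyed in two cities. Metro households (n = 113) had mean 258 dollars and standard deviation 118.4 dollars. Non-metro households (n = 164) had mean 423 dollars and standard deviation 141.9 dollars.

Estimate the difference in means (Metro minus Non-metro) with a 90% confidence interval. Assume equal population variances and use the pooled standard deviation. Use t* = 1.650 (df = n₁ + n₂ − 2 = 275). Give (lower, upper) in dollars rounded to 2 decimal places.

(-191.80, -138.20)

Pooled variance s_p² = [112·118.4² + 163·141.9²] / (113+164−2) = 17644.3024, so s_p = 132.8319.
SE_diff = s_p·√(1/n₁ + 1/n₂) = 132.8319·√(1/113 + 1/164) = 16.2398.
t* = 1.650; margin = 1.650 × 16.2398 = 26.7957.
Difference = 258 − 423 = -165.0000.
-165.0000 ± 26.7957 → (-191.80, -138.20).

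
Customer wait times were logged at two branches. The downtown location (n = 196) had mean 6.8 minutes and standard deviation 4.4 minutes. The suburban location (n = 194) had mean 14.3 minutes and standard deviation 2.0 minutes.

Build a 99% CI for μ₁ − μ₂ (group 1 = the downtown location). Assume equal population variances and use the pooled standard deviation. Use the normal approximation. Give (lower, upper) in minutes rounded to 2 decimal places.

(-8.39, -6.61)

s_p = √[((n₁−1)s₁² + (n₂−1)s₂²)/(n₁+n₂−2)] = √[(195·4.4² + 193·2.0²)/388] = 3.4234.
SE = 3.4234·√(1/196 + 1/194) = 0.3467.
With z* = 2.576, margin = 2.576 × 0.3467 = 0.8931.
x̄₁ − x̄₂ = 6.8 − 14.3 = -7.5000; interval -7.5000 ± 0.8931 = (-8.39, -6.61).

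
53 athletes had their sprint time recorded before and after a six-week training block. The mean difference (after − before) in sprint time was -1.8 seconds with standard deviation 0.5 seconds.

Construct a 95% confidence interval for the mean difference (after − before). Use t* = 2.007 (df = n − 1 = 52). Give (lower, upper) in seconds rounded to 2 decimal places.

Paired design: SE = s_d/√n = 0.5/√53 = 0.0687.
t* = 2.007; margin of error = 2.007 × 0.0687 = 0.1379.
-1.8 ± 0.1379 → (-1.94, -1.66).

(-1.94, -1.66)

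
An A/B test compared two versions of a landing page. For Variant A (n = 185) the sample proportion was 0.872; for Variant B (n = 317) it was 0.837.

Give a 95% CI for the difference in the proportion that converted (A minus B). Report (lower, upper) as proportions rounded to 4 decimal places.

(-0.0280, 0.0980)

SE₁ = √(p̂₁(1−p̂₁)/n₁) = √(0.8720·0.1280/185) = 0.02456; SE₂ = √(0.8370·0.1630/317) = 0.02075.
Independent samples: SE of the difference = √(SE₁² + SE₂²) = √(0.0006031936 + 0.0004305625) = 0.03215.
z* for 95% confidence is 1.960, so the margin of error is 1.960 × 0.03215 = 0.06301.
Point estimate p̂₁ − p̂₂ = 0.8720 − 0.8370 = 0.0350.
0.0350 ± 0.06301 → (-0.0280, 0.0980).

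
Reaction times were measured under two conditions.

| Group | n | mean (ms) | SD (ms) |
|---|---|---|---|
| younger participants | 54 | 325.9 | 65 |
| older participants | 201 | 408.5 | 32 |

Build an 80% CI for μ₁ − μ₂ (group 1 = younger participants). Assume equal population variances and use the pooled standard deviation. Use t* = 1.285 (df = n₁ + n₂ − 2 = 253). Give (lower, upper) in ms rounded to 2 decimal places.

Pooled variance s_p² = [53·65² + 200·32²] / (54+201−2) = 1694.5652, so s_p = 41.1651.
SE_diff = s_p·√(1/n₁ + 1/n₂) = 41.1651·√(1/54 + 1/201) = 6.3096.
t* = 1.285; margin = 1.285 × 6.3096 = 8.1078.
Difference = 325.9 − 408.5 = -82.6000.
-82.6000 ± 8.1078 → (-90.71, -74.49).

(-90.71, -74.49)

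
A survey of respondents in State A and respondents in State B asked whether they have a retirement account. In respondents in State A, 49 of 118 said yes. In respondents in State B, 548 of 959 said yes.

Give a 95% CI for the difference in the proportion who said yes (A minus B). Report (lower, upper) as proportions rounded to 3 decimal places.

Sample proportions: 49/118 = 0.4153, 548/959 = 0.5714.
Each SE is √(p̂(1−p̂)/n): √(0.4153·0.5847/118) = 0.04536 and √(0.5714·0.4286/959) = 0.01598.
SE(p̂₁ − p̂₂) = √(SE₁² + SE₂²) = √(0.0020575296 + 0.0002553604) = 0.04809, since the two samples are independent.
At 95% confidence z* = 1.960; margin = 1.960 × 0.04809 = 0.09426.
The difference is 0.4153 − 0.5714 = -0.1561, so the interval is -0.1561 ± 0.09426 = (-0.250, -0.062).

(-0.250, -0.062)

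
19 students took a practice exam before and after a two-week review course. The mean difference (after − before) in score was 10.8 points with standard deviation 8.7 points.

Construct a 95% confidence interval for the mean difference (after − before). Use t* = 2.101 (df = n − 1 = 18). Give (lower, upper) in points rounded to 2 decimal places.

Paired design: SE = s_d/√n = 8.7/√19 = 1.9959.
t* = 2.101; margin of error = 2.101 × 1.9959 = 4.1934.
10.8 ± 4.1934 → (6.61, 14.99).

(6.61, 14.99)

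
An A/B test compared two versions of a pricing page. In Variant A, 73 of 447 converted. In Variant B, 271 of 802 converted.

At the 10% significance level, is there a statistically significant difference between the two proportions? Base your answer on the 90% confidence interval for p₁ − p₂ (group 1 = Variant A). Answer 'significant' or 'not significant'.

Sample proportions: 73/447 = 0.1633, 271/802 = 0.3379.
Each SE is √(p̂(1−p̂)/n): √(0.1633·0.8367/447) = 0.01748 and √(0.3379·0.6621/802) = 0.01670.
SE(p̂₁ − p̂₂) = √(SE₁² + SE₂²) = √(0.0003055504 + 0.00027889) = 0.02418, since the two samples are independent.
At 90% confidence z* = 1.645; margin = 1.645 × 0.02418 = 0.03978.
The difference is 0.1633 − 0.3379 = -0.1746, so the interval is -0.1746 ± 0.03978 = (-0.21438, -0.13482).
The interval (-0.21438, -0.13482) does not contain 0, so the difference is significant.

significant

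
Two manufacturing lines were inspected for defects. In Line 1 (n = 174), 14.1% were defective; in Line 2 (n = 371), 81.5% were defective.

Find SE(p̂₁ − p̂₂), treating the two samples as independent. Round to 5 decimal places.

0.03320

SE₁ = √(p̂₁(1−p̂₁)/n₁) = √(0.1410·0.8590/174) = 0.02638; SE₂ = √(0.8150·0.1850/371) = 0.02016.
Independent samples: SE of the difference = √(SE₁² + SE₂²) = √(0.0006959044 + 0.0004064256) = 0.03320.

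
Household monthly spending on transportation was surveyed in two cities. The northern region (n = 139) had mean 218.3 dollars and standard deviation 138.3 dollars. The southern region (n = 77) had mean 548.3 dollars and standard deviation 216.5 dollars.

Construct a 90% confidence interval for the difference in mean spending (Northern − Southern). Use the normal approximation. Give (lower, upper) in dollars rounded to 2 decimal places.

(-374.94, -285.06)

Per-group SEs: s₁/√n₁ = 138.3/√139 = 11.7305, s₂/√n₂ = 216.5/√77 = 24.6725.
Unpooled SE of the difference: √(137.60463025 + 608.73225625) = 27.3192.
Margin of error = z* · SE = 1.645 × 27.3192 = 44.9401.
x̄₁ − x̄₂ = 218.3 − 548.3 = -330.0000.
CI: -330.0000 ± 44.9401 = (-374.94, -285.06).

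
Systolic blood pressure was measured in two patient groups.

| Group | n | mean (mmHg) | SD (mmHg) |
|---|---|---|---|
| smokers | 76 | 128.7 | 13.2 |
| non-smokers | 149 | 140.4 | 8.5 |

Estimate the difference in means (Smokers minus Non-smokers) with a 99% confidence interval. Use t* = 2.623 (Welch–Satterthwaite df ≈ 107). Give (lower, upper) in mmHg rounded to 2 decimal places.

(-16.07, -7.33)

Per-group SEs: s₁/√n₁ = 13.2/√76 = 1.5141, s₂/√n₂ = 8.5/√149 = 0.6963.
Unpooled SE of the difference: √(2.29249881 + 0.48483369) = 1.6665.
Margin of error = t* · SE = 2.623 × 1.6665 = 4.3712.
x̄₁ − x̄₂ = 128.7 − 140.4 = -11.7000.
CI: -11.7000 ± 4.3712 = (-16.07, -7.33).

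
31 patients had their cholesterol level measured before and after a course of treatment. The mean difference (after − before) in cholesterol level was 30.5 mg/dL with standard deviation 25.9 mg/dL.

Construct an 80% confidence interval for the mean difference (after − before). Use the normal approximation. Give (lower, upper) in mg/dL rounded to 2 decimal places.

(24.54, 36.46)

This is a matched-pairs design, so SE = s_d/√n = 25.9/√31 = 4.6518.
Margin = 1.282 × 4.6518 = 5.9636; the interval is 30.5 ± 5.9636 = (24.54, 36.46).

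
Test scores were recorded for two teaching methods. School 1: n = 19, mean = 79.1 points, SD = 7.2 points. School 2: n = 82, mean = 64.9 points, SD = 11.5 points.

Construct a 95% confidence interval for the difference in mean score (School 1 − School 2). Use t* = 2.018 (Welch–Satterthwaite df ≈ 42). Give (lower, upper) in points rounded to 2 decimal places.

(10.00, 18.40)

SE₁ = s₁/√n₁ = 7.2/√19 = 1.6518; SE₂ = 11.5/√82 = 1.2700.
Independent samples, unequal variances: SE_diff = √(SE₁² + SE₂²) = √(2.72844324 + 1.6129) = 2.0836.
t* = 2.018, so margin of error = 2.018 × 2.0836 = 4.2047.
Difference in means = 79.1 − 64.9 = 14.2000.
14.2000 ± 4.2047 → (10.00, 18.40).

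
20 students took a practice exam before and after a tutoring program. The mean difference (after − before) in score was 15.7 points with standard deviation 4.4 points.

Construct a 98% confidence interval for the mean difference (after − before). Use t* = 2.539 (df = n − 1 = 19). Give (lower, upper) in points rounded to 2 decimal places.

Paired design: SE = s_d/√n = 4.4/√20 = 0.9839.
t* = 2.539; margin of error = 2.539 × 0.9839 = 2.4981.
15.7 ± 2.4981 → (13.20, 18.20).

(13.20, 18.20)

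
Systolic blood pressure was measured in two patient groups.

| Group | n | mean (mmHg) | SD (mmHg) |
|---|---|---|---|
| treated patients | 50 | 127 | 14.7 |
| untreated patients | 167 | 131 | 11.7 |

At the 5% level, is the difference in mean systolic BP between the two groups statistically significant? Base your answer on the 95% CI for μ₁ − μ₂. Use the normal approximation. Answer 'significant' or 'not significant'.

SE₁ = s₁/√n₁ = 14.7/√50 = 2.0789; SE₂ = 11.7/√167 = 0.9054.
Independent samples, unequal variances: SE_diff = √(SE₁² + SE₂²) = √(4.32182521 + 0.81974916) = 2.2675.
z* = 1.960, so margin of error = 1.960 × 2.2675 = 4.4443.
Difference in means = 127 − 131 = -4.0000.
-4.0000 ± 4.4443 → (-8.4443, 0.4443).
The interval (-8.4443, 0.4443) contains 0, so the difference is not significant.

not significant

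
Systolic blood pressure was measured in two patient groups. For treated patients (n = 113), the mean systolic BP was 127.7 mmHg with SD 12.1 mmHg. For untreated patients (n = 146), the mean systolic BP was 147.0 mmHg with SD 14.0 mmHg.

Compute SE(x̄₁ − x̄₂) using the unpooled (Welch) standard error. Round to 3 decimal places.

1.624

SE₁ = s₁/√n₁ = 12.1/√113 = 1.1383; SE₂ = 14.0/√146 = 1.1586.
Independent samples, unequal variances: SE_diff = √(SE₁² + SE₂²) = √(1.29572689 + 1.34235396) = 1.6242.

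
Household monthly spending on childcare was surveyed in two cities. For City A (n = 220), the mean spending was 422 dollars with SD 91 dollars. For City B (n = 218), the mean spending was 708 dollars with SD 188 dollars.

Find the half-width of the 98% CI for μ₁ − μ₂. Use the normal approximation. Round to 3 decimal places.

Per-group SEs: s₁/√n₁ = 91/√220 = 6.1352, s₂/√n₂ = 188/√218 = 12.7330.
Unpooled SE of the difference: √(37.64067904 + 162.129289) = 14.1340.
Margin of error = z* · SE = 2.326 × 14.1340 = 32.8757.

32.876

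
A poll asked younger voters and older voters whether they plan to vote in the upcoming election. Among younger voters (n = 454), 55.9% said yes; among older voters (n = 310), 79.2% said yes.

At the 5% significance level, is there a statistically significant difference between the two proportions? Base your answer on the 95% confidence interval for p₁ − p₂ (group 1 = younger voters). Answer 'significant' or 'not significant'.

significant

SE₁ = √(p̂₁(1−p̂₁)/n₁) = √(0.5590·0.4410/454) = 0.02330; SE₂ = √(0.7920·0.2080/310) = 0.02305.
Independent samples: SE of the difference = √(SE₁² + SE₂²) = √(0.00054289 + 0.0005313025) = 0.03277.
z* for 95% confidence is 1.960, so the margin of error is 1.960 × 0.03277 = 0.06423.
Point estimate p̂₁ − p̂₂ = 0.5590 − 0.7920 = -0.2330.
-0.2330 ± 0.06423 → (-0.29723, -0.16877).
The interval (-0.29723, -0.16877) does not contain 0, so the difference is significant.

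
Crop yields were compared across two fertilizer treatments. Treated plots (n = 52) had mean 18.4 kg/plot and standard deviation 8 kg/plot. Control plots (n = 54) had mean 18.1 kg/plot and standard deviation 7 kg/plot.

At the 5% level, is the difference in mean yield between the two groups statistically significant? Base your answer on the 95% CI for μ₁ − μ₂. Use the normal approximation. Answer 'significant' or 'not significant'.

not significant

Per-group SEs: s₁/√n₁ = 8/√52 = 1.1094, s₂/√n₂ = 7/√54 = 0.9526.
Unpooled SE of the difference: √(1.23076836 + 0.90744676) = 1.4623.
Margin of error = z* · SE = 1.960 × 1.4623 = 2.8661.
x̄₁ − x̄₂ = 18.4 − 18.1 = 0.3000.
CI: 0.3000 ± 2.8661 = (-2.5661, 3.1661).
The interval (-2.5661, 3.1661) contains 0, so the difference is not significant.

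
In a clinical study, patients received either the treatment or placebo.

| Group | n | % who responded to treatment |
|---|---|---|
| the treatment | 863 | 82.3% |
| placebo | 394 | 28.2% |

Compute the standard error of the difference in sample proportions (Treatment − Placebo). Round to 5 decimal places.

SE₁ = √(p̂₁(1−p̂₁)/n₁) = √(0.8230·0.1770/863) = 0.01299; SE₂ = √(0.2820·0.7180/394) = 0.02267.
Independent samples: SE of the difference = √(SE₁² + SE₂²) = √(0.0001687401 + 0.0005139289) = 0.02613.

0.02613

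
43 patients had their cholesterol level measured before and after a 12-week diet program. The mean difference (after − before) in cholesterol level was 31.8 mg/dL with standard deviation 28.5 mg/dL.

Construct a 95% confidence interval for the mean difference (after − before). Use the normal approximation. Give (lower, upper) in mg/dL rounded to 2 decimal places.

This is a matched-pairs design, so SE = s_d/√n = 28.5/√43 = 4.3462.
Margin = 1.960 × 4.3462 = 8.5186; the interval is 31.8 ± 8.5186 = (23.28, 40.32).

(23.28, 40.32)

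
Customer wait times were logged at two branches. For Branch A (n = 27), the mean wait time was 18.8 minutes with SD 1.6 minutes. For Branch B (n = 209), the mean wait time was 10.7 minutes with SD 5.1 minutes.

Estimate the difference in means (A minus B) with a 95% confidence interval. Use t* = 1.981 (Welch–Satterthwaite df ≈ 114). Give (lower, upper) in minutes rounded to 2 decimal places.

(7.17, 9.03)

Standard errors of each mean: 1.6/√27 = 0.3079 and 5.1/√209 = 0.3528.
SE(x̄₁ − x̄₂) = √(0.3079² + 0.3528²) = 0.4683 for independent samples with unequal variances.
With t* = 1.981, the margin is 1.981 × 0.4683 = 0.9277.
x̄₁ − x̄₂ = 18.8 − 10.7 = 8.1000; the interval is 8.1000 ± 0.9277 = (7.17, 9.03).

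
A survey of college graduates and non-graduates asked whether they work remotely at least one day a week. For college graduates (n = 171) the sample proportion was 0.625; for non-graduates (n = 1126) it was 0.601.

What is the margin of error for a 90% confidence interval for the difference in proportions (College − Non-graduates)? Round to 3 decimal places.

0.065

The two standard errors are √(0.6250×0.3750/171) = 0.03702 and √(0.6010×0.3990/1126) = 0.01459.
Because the samples are independent, SE_diff = √(0.03702² + 0.01459²) = 0.03979.
Using z* = 1.645 for 90%, ME = 1.645 × 0.03979 = 0.06545.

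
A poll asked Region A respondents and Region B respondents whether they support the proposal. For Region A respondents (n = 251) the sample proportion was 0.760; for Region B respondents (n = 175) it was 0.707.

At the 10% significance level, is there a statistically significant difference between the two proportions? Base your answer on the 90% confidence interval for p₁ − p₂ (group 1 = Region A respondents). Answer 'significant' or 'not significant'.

The two standard errors are √(0.7600×0.2400/251) = 0.02696 and √(0.7070×0.2930/175) = 0.03441.
Because the samples are independent, SE_diff = √(0.02696² + 0.03441²) = 0.04371.
Using z* = 1.645 for 90%, ME = 1.645 × 0.04371 = 0.07190.
p̂₁ − p̂₂ = 0.0530; interval 0.0530 ± 0.07190 gives (-0.01890, 0.12490).
The interval (-0.01890, 0.12490) contains 0, so the difference is not significant.

not significant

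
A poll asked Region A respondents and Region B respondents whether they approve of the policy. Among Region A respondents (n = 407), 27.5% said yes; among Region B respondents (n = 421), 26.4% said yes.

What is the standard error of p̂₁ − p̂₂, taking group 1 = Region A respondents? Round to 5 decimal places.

0.03084

SE₁ = √(p̂₁(1−p̂₁)/n₁) = √(0.2750·0.7250/407) = 0.02213; SE₂ = √(0.2640·0.7360/421) = 0.02148.
Independent samples: SE of the difference = √(SE₁² + SE₂²) = √(0.0004897369 + 0.0004613904) = 0.03084.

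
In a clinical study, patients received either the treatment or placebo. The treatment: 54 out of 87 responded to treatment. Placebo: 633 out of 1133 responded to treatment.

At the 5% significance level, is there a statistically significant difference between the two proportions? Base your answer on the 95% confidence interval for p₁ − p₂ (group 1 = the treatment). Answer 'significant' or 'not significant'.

not significant

Sample proportions: 54/87 = 0.6207, 633/1133 = 0.5587.
Each SE is √(p̂(1−p̂)/n): √(0.6207·0.3793/87) = 0.05202 and √(0.5587·0.4413/1133) = 0.01475.
SE(p̂₁ − p̂₂) = √(SE₁² + SE₂²) = √(0.0027060804 + 0.0002175625) = 0.05407, since the two samples are independent.
At 95% confidence z* = 1.960; margin = 1.960 × 0.05407 = 0.10598.
The difference is 0.6207 − 0.5587 = 0.0620, so the interval is 0.0620 ± 0.10598 = (-0.04398, 0.16798).
The interval (-0.04398, 0.16798) contains 0, so the difference is not significant.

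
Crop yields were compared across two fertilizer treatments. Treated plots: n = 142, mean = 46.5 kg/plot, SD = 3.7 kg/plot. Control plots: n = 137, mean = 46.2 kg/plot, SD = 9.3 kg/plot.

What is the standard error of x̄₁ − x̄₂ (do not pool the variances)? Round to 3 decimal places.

SE₁ = s₁/√n₁ = 3.7/√142 = 0.3105; SE₂ = 9.3/√137 = 0.7946.
Independent samples, unequal variances: SE_diff = √(SE₁² + SE₂²) = √(0.09641025 + 0.63138916) = 0.8531.

0.853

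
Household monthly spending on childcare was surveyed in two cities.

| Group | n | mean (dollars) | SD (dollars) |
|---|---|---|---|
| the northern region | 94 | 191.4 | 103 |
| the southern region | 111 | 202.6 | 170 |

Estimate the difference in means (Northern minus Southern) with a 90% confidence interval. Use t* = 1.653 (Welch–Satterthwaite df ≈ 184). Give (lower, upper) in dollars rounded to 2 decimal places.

Standard errors of each mean: 103/√94 = 10.6236 and 170/√111 = 16.1357.
SE(x̄₁ − x̄₂) = √(10.6236² + 16.1357²) = 19.3189 for independent samples with unequal variances.
With t* = 1.653, the margin is 1.653 × 19.3189 = 31.9341.
x̄₁ − x̄₂ = 191.4 − 202.6 = -11.2000; the interval is -11.2000 ± 31.9341 = (-43.13, 20.73).

(-43.13, 20.73)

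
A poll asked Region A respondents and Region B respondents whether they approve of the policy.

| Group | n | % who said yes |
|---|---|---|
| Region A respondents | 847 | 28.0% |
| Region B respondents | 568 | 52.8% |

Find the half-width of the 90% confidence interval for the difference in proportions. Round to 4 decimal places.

0.0428

The two standard errors are √(0.2800×0.7200/847) = 0.01543 and √(0.5280×0.4720/568) = 0.02095.
Because the samples are independent, SE_diff = √(0.01543² + 0.02095²) = 0.02602.
Using z* = 1.645 for 90%, ME = 1.645 × 0.02602 = 0.04280.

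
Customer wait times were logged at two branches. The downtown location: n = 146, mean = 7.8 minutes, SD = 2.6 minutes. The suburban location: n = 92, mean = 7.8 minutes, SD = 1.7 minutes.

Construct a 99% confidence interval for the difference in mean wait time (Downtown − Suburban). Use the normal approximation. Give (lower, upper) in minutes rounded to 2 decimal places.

(-0.72, 0.72)

Per-group SEs: s₁/√n₁ = 2.6/√146 = 0.2152, s₂/√n₂ = 1.7/√92 = 0.1772.
Unpooled SE of the difference: √(0.04631104 + 0.03139984) = 0.2788.
Margin of error = z* · SE = 2.576 × 0.2788 = 0.7182.
x̄₁ − x̄₂ = 7.8 − 7.8 = 0.0000.
CI: 0.0000 ± 0.7182 = (-0.72, 0.72).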